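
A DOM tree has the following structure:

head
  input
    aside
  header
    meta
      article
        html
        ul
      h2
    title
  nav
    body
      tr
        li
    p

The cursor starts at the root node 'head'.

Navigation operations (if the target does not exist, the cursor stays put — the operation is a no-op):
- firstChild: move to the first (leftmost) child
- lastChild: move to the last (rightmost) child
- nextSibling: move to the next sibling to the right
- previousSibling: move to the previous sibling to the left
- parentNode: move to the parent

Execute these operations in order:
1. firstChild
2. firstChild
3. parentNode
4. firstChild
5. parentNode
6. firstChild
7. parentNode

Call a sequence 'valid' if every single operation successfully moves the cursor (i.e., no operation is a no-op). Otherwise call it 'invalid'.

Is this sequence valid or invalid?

After 1 (firstChild): input
After 2 (firstChild): aside
After 3 (parentNode): input
After 4 (firstChild): aside
After 5 (parentNode): input
After 6 (firstChild): aside
After 7 (parentNode): input

Answer: valid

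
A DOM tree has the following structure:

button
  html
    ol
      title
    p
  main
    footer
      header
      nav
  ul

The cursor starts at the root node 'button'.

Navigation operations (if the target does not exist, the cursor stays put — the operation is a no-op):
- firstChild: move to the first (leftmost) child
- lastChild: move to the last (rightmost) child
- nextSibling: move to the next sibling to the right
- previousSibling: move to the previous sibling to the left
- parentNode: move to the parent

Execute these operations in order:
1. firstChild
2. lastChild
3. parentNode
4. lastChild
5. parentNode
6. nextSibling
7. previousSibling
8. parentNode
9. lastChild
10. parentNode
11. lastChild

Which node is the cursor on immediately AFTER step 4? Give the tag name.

After 1 (firstChild): html
After 2 (lastChild): p
After 3 (parentNode): html
After 4 (lastChild): p

Answer: p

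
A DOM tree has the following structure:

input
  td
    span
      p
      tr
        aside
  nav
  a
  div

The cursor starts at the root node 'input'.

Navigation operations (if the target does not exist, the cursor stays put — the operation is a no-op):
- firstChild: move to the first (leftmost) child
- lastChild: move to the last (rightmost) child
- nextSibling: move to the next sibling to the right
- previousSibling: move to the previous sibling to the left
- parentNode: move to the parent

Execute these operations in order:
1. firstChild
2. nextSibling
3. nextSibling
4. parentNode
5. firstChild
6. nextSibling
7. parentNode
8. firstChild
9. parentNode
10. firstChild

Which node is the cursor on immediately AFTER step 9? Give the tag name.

Answer: input

Derivation:
After 1 (firstChild): td
After 2 (nextSibling): nav
After 3 (nextSibling): a
After 4 (parentNode): input
After 5 (firstChild): td
After 6 (nextSibling): nav
After 7 (parentNode): input
After 8 (firstChild): td
After 9 (parentNode): input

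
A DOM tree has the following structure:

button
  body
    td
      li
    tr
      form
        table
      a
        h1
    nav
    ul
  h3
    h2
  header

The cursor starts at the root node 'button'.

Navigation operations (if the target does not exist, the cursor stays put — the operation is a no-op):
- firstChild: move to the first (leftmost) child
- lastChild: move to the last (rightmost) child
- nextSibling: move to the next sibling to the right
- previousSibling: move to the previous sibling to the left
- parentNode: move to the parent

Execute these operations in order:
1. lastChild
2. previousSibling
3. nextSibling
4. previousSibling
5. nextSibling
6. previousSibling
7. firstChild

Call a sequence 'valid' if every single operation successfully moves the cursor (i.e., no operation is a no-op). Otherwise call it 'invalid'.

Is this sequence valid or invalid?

After 1 (lastChild): header
After 2 (previousSibling): h3
After 3 (nextSibling): header
After 4 (previousSibling): h3
After 5 (nextSibling): header
After 6 (previousSibling): h3
After 7 (firstChild): h2

Answer: valid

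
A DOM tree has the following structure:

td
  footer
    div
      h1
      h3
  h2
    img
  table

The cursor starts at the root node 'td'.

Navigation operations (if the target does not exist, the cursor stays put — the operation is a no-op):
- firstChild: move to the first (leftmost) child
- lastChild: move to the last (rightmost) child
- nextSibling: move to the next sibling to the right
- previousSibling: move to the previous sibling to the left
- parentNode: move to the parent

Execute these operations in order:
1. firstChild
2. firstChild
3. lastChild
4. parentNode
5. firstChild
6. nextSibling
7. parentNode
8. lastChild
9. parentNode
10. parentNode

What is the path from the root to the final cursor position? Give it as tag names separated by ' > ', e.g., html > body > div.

After 1 (firstChild): footer
After 2 (firstChild): div
After 3 (lastChild): h3
After 4 (parentNode): div
After 5 (firstChild): h1
After 6 (nextSibling): h3
After 7 (parentNode): div
After 8 (lastChild): h3
After 9 (parentNode): div
After 10 (parentNode): footer

Answer: td > footer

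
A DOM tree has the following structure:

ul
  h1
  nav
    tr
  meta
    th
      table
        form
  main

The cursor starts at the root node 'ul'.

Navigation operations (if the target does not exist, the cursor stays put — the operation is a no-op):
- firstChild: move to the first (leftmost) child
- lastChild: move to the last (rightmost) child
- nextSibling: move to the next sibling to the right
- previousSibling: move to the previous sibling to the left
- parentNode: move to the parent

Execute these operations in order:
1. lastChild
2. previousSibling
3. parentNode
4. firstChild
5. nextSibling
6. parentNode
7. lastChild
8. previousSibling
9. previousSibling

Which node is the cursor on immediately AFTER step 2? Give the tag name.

Answer: meta

Derivation:
After 1 (lastChild): main
After 2 (previousSibling): meta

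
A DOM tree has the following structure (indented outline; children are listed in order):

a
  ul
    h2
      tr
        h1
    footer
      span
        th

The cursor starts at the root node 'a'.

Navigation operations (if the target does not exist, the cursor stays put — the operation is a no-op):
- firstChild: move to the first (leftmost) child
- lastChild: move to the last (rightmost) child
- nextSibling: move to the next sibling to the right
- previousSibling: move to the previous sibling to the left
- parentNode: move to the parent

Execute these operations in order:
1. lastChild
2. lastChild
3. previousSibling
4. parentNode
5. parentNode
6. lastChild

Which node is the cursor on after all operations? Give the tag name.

After 1 (lastChild): ul
After 2 (lastChild): footer
After 3 (previousSibling): h2
After 4 (parentNode): ul
After 5 (parentNode): a
After 6 (lastChild): ul

Answer: ul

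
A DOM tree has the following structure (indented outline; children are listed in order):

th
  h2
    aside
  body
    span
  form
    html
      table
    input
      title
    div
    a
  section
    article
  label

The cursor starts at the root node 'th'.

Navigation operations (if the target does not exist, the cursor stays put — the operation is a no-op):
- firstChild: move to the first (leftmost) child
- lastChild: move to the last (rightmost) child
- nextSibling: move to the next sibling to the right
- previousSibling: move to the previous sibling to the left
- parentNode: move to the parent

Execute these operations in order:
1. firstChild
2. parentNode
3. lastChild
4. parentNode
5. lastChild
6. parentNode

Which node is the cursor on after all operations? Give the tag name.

Answer: th

Derivation:
After 1 (firstChild): h2
After 2 (parentNode): th
After 3 (lastChild): label
After 4 (parentNode): th
After 5 (lastChild): label
After 6 (parentNode): th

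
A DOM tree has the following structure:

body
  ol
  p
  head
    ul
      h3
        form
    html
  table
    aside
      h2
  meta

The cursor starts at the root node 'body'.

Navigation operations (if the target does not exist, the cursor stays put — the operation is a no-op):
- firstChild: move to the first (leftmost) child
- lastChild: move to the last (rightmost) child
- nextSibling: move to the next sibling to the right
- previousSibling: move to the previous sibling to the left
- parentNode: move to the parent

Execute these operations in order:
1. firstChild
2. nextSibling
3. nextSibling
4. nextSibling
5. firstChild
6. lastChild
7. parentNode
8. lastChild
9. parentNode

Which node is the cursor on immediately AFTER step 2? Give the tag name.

Answer: p

Derivation:
After 1 (firstChild): ol
After 2 (nextSibling): p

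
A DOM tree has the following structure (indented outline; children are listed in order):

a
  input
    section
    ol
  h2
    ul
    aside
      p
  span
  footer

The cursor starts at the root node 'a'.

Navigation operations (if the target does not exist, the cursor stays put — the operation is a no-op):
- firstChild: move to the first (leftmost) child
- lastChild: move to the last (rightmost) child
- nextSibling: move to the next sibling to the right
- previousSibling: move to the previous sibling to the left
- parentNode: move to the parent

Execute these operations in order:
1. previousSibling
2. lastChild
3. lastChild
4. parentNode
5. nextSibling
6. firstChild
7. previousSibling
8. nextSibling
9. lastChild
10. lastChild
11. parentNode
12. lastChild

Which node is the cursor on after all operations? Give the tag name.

Answer: p

Derivation:
After 1 (previousSibling): a (no-op, stayed)
After 2 (lastChild): footer
After 3 (lastChild): footer (no-op, stayed)
After 4 (parentNode): a
After 5 (nextSibling): a (no-op, stayed)
After 6 (firstChild): input
After 7 (previousSibling): input (no-op, stayed)
After 8 (nextSibling): h2
After 9 (lastChild): aside
After 10 (lastChild): p
After 11 (parentNode): aside
After 12 (lastChild): p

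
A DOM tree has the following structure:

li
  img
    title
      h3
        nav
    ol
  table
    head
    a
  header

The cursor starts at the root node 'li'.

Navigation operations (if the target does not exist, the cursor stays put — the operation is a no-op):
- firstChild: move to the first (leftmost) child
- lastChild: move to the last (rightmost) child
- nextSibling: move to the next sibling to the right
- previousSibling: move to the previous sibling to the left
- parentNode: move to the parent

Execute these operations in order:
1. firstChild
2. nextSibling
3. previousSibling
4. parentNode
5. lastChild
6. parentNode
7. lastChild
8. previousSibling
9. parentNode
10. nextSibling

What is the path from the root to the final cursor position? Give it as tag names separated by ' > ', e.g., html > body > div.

Answer: li

Derivation:
After 1 (firstChild): img
After 2 (nextSibling): table
After 3 (previousSibling): img
After 4 (parentNode): li
After 5 (lastChild): header
After 6 (parentNode): li
After 7 (lastChild): header
After 8 (previousSibling): table
After 9 (parentNode): li
After 10 (nextSibling): li (no-op, stayed)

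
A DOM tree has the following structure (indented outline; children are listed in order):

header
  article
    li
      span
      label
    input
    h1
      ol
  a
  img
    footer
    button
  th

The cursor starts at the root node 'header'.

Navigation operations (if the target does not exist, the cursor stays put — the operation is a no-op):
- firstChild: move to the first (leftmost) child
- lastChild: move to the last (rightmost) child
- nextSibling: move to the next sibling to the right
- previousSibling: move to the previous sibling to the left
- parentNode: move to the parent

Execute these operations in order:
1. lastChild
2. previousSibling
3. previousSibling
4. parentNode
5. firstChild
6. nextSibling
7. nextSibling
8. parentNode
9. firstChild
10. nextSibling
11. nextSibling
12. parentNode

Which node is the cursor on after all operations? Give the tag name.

Answer: header

Derivation:
After 1 (lastChild): th
After 2 (previousSibling): img
After 3 (previousSibling): a
After 4 (parentNode): header
After 5 (firstChild): article
After 6 (nextSibling): a
After 7 (nextSibling): img
After 8 (parentNode): header
After 9 (firstChild): article
After 10 (nextSibling): a
After 11 (nextSibling): img
After 12 (parentNode): header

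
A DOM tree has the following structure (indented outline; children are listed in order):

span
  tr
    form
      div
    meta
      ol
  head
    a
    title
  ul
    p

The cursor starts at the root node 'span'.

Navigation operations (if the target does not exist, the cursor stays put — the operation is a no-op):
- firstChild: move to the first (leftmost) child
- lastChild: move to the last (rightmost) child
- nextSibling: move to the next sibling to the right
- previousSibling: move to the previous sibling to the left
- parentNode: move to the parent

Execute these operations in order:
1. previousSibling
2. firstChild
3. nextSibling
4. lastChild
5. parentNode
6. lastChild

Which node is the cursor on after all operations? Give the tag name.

After 1 (previousSibling): span (no-op, stayed)
After 2 (firstChild): tr
After 3 (nextSibling): head
After 4 (lastChild): title
After 5 (parentNode): head
After 6 (lastChild): title

Answer: title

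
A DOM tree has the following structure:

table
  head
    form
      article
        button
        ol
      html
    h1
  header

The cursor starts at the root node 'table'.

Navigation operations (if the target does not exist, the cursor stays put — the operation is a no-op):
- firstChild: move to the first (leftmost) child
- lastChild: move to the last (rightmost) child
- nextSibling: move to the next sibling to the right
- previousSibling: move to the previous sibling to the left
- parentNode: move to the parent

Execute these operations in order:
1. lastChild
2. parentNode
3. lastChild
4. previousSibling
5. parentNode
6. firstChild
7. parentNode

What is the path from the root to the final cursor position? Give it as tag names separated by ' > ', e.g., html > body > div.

After 1 (lastChild): header
After 2 (parentNode): table
After 3 (lastChild): header
After 4 (previousSibling): head
After 5 (parentNode): table
After 6 (firstChild): head
After 7 (parentNode): table

Answer: table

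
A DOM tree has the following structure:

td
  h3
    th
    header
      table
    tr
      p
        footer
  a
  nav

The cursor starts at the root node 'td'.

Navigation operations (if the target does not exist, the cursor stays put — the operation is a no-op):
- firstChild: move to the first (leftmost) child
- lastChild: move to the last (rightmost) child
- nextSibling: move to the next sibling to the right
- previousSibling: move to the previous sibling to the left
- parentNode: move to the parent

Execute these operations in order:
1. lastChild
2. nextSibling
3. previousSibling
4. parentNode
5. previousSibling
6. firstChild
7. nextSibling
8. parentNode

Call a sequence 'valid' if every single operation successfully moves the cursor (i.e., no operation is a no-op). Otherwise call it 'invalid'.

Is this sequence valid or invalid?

Answer: invalid

Derivation:
After 1 (lastChild): nav
After 2 (nextSibling): nav (no-op, stayed)
After 3 (previousSibling): a
After 4 (parentNode): td
After 5 (previousSibling): td (no-op, stayed)
After 6 (firstChild): h3
After 7 (nextSibling): a
After 8 (parentNode): td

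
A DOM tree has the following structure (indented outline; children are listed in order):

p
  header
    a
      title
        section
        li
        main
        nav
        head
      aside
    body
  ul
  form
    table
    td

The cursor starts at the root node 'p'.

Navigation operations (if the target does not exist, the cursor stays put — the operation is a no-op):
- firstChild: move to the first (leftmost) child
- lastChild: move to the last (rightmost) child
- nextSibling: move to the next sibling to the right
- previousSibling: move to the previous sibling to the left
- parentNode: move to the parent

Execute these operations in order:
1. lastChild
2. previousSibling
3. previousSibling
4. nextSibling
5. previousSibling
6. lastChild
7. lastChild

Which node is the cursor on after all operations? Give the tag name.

Answer: body

Derivation:
After 1 (lastChild): form
After 2 (previousSibling): ul
After 3 (previousSibling): header
After 4 (nextSibling): ul
After 5 (previousSibling): header
After 6 (lastChild): body
After 7 (lastChild): body (no-op, stayed)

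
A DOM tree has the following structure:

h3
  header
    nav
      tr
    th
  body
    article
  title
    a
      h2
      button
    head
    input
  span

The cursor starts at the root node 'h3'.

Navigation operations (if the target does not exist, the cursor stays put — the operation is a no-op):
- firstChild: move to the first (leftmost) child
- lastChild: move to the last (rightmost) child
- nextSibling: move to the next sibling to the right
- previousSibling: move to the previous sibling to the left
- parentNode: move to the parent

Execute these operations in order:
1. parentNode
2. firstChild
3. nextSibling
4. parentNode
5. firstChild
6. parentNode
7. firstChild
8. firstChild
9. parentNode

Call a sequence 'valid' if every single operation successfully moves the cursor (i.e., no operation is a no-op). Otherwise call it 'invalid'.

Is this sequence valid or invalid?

After 1 (parentNode): h3 (no-op, stayed)
After 2 (firstChild): header
After 3 (nextSibling): body
After 4 (parentNode): h3
After 5 (firstChild): header
After 6 (parentNode): h3
After 7 (firstChild): header
After 8 (firstChild): nav
After 9 (parentNode): header

Answer: invalid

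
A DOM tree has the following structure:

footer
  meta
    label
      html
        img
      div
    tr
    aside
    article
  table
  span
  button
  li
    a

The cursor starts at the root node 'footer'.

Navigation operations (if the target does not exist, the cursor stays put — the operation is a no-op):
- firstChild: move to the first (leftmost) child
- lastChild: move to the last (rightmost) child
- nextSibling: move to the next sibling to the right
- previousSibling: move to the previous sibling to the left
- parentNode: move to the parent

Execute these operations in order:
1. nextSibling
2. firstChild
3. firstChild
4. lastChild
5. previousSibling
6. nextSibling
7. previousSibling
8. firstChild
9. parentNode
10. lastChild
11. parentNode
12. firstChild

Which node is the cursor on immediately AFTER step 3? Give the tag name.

After 1 (nextSibling): footer (no-op, stayed)
After 2 (firstChild): meta
After 3 (firstChild): label

Answer: label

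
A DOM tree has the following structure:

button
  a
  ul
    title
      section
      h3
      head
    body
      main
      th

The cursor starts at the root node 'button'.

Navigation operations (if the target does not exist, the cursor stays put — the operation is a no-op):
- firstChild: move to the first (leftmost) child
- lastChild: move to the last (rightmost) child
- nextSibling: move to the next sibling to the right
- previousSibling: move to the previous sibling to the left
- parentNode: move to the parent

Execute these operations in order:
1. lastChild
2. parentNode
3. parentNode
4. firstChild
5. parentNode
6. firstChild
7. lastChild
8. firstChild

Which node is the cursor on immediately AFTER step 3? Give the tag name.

Answer: button

Derivation:
After 1 (lastChild): ul
After 2 (parentNode): button
After 3 (parentNode): button (no-op, stayed)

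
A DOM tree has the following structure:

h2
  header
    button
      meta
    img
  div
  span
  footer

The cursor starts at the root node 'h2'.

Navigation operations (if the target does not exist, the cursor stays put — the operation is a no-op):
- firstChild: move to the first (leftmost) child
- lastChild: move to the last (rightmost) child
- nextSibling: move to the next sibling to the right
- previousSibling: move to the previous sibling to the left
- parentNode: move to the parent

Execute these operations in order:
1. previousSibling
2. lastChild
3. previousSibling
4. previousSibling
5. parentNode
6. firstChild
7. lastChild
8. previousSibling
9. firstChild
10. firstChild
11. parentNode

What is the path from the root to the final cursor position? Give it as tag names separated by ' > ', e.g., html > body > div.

Answer: h2 > header > button

Derivation:
After 1 (previousSibling): h2 (no-op, stayed)
After 2 (lastChild): footer
After 3 (previousSibling): span
After 4 (previousSibling): div
After 5 (parentNode): h2
After 6 (firstChild): header
After 7 (lastChild): img
After 8 (previousSibling): button
After 9 (firstChild): meta
After 10 (firstChild): meta (no-op, stayed)
After 11 (parentNode): button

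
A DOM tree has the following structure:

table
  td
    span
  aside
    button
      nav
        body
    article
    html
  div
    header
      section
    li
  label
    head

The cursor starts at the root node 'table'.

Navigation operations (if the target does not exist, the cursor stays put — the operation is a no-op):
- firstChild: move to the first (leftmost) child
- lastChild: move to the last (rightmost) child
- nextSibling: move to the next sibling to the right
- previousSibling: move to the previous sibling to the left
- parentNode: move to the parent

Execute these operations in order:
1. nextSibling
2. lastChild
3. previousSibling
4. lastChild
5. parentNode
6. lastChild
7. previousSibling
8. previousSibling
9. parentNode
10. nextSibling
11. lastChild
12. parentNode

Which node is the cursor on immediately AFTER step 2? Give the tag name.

Answer: label

Derivation:
After 1 (nextSibling): table (no-op, stayed)
After 2 (lastChild): label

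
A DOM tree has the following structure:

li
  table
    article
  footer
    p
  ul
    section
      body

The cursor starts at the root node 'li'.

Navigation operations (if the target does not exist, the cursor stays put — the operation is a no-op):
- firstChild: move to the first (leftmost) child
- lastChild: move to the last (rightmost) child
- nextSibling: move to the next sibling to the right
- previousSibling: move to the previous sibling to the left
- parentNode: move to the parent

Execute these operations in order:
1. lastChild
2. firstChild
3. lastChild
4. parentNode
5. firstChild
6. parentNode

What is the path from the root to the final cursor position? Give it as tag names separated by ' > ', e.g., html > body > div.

Answer: li > ul > section

Derivation:
After 1 (lastChild): ul
After 2 (firstChild): section
After 3 (lastChild): body
After 4 (parentNode): section
After 5 (firstChild): body
After 6 (parentNode): section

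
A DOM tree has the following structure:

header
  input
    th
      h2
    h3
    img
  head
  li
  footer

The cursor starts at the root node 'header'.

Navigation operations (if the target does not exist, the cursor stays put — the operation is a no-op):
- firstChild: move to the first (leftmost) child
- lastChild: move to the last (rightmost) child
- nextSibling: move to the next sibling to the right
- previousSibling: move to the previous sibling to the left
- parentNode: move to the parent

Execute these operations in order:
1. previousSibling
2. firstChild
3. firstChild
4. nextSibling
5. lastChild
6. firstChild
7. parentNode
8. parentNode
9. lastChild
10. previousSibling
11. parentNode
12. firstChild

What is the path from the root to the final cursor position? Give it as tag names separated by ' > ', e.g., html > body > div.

After 1 (previousSibling): header (no-op, stayed)
After 2 (firstChild): input
After 3 (firstChild): th
After 4 (nextSibling): h3
After 5 (lastChild): h3 (no-op, stayed)
After 6 (firstChild): h3 (no-op, stayed)
After 7 (parentNode): input
After 8 (parentNode): header
After 9 (lastChild): footer
After 10 (previousSibling): li
After 11 (parentNode): header
After 12 (firstChild): input

Answer: header > input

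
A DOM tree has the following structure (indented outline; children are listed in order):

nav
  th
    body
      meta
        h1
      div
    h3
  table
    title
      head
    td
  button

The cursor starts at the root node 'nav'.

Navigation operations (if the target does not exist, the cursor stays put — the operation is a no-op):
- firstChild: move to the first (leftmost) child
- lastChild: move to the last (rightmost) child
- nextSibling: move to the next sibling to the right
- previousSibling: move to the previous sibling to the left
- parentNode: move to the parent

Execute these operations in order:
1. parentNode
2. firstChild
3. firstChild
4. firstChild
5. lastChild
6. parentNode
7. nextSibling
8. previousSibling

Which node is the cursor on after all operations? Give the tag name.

Answer: meta

Derivation:
After 1 (parentNode): nav (no-op, stayed)
After 2 (firstChild): th
After 3 (firstChild): body
After 4 (firstChild): meta
After 5 (lastChild): h1
After 6 (parentNode): meta
After 7 (nextSibling): div
After 8 (previousSibling): meta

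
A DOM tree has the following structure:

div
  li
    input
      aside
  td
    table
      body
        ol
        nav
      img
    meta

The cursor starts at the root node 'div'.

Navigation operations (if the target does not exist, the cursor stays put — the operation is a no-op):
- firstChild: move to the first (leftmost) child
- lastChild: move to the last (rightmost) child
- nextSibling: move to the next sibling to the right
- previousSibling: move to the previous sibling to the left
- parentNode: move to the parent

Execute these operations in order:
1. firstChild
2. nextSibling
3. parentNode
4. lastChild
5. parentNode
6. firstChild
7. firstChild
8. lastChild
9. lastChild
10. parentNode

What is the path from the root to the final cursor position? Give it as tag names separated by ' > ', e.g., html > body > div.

Answer: div > li > input

Derivation:
After 1 (firstChild): li
After 2 (nextSibling): td
After 3 (parentNode): div
After 4 (lastChild): td
After 5 (parentNode): div
After 6 (firstChild): li
After 7 (firstChild): input
After 8 (lastChild): aside
After 9 (lastChild): aside (no-op, stayed)
After 10 (parentNode): input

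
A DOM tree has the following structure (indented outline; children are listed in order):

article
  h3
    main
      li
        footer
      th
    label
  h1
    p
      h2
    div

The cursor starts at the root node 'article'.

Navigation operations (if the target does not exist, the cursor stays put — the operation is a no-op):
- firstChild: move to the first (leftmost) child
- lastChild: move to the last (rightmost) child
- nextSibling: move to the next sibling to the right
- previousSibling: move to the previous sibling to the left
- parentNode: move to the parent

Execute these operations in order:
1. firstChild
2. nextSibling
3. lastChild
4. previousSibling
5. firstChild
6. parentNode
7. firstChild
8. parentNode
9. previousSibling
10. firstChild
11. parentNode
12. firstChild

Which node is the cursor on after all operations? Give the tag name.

Answer: h2

Derivation:
After 1 (firstChild): h3
After 2 (nextSibling): h1
After 3 (lastChild): div
After 4 (previousSibling): p
After 5 (firstChild): h2
After 6 (parentNode): p
After 7 (firstChild): h2
After 8 (parentNode): p
After 9 (previousSibling): p (no-op, stayed)
After 10 (firstChild): h2
After 11 (parentNode): p
After 12 (firstChild): h2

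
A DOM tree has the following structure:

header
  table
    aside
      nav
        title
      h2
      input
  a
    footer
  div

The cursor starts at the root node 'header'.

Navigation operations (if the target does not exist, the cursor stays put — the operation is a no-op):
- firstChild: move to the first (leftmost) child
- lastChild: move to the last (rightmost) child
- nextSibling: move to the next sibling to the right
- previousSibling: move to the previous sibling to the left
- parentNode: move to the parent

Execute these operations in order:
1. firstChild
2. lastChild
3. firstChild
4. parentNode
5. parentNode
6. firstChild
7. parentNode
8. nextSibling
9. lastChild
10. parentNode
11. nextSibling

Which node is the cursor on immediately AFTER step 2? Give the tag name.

After 1 (firstChild): table
After 2 (lastChild): aside

Answer: aside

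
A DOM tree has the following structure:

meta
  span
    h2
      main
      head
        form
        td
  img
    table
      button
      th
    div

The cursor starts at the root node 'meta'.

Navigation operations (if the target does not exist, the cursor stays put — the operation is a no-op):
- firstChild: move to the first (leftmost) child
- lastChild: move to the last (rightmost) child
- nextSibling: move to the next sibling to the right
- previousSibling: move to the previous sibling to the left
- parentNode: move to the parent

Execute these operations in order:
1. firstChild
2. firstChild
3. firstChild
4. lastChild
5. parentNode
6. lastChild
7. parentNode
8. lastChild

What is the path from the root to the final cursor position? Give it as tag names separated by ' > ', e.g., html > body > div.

After 1 (firstChild): span
After 2 (firstChild): h2
After 3 (firstChild): main
After 4 (lastChild): main (no-op, stayed)
After 5 (parentNode): h2
After 6 (lastChild): head
After 7 (parentNode): h2
After 8 (lastChild): head

Answer: meta > span > h2 > head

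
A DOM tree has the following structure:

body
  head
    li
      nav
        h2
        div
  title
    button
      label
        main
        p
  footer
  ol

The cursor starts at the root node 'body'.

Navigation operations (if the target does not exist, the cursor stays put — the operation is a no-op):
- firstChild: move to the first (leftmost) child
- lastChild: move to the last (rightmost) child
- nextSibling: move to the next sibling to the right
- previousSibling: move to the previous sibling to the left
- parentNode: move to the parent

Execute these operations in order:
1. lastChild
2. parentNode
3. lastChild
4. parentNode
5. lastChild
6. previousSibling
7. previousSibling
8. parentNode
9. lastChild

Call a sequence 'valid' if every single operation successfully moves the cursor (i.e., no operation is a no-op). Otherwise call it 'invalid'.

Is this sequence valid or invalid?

After 1 (lastChild): ol
After 2 (parentNode): body
After 3 (lastChild): ol
After 4 (parentNode): body
After 5 (lastChild): ol
After 6 (previousSibling): footer
After 7 (previousSibling): title
After 8 (parentNode): body
After 9 (lastChild): ol

Answer: valid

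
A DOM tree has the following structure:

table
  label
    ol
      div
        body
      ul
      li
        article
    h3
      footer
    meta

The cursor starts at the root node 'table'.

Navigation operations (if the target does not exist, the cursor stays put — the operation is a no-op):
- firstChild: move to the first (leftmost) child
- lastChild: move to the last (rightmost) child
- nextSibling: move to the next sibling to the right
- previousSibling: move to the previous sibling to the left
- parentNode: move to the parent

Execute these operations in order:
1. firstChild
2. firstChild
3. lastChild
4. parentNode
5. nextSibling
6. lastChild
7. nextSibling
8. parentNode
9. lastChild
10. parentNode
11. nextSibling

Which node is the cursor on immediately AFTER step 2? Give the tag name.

Answer: ol

Derivation:
After 1 (firstChild): label
After 2 (firstChild): ol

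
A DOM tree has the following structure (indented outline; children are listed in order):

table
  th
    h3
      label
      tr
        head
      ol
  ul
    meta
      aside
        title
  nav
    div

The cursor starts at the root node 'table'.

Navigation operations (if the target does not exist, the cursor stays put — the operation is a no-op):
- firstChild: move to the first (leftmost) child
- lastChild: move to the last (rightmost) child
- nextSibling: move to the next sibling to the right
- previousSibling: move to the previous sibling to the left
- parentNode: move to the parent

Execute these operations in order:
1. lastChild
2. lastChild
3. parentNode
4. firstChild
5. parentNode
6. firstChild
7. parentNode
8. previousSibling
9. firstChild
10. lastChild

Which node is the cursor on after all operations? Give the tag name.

After 1 (lastChild): nav
After 2 (lastChild): div
After 3 (parentNode): nav
After 4 (firstChild): div
After 5 (parentNode): nav
After 6 (firstChild): div
After 7 (parentNode): nav
After 8 (previousSibling): ul
After 9 (firstChild): meta
After 10 (lastChild): aside

Answer: aside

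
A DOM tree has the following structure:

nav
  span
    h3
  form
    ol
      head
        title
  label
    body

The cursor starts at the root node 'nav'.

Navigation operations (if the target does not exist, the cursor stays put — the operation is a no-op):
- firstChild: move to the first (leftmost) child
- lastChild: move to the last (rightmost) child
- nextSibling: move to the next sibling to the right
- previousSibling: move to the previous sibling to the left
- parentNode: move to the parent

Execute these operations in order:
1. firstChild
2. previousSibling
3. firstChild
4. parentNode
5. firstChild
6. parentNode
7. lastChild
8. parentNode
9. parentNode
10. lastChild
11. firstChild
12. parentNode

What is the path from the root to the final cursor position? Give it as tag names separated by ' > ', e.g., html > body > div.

Answer: nav > label

Derivation:
After 1 (firstChild): span
After 2 (previousSibling): span (no-op, stayed)
After 3 (firstChild): h3
After 4 (parentNode): span
After 5 (firstChild): h3
After 6 (parentNode): span
After 7 (lastChild): h3
After 8 (parentNode): span
After 9 (parentNode): nav
After 10 (lastChild): label
After 11 (firstChild): body
After 12 (parentNode): label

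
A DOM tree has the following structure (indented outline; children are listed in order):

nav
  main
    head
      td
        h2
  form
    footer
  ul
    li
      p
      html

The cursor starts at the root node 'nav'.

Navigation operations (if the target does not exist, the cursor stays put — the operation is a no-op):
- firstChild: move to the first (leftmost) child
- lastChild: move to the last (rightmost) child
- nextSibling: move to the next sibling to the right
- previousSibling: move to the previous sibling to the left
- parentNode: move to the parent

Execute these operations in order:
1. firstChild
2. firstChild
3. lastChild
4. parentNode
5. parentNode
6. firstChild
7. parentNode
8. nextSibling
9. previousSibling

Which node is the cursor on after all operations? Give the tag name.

After 1 (firstChild): main
After 2 (firstChild): head
After 3 (lastChild): td
After 4 (parentNode): head
After 5 (parentNode): main
After 6 (firstChild): head
After 7 (parentNode): main
After 8 (nextSibling): form
After 9 (previousSibling): main

Answer: main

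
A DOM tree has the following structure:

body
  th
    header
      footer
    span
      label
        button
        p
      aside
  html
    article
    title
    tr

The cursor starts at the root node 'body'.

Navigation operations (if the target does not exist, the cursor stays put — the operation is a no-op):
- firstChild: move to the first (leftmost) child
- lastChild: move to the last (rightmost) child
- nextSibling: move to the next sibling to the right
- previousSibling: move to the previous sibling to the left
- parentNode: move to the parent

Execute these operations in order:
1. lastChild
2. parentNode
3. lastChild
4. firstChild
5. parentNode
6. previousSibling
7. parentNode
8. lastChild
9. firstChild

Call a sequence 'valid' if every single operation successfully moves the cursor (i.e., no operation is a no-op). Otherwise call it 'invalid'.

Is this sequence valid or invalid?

After 1 (lastChild): html
After 2 (parentNode): body
After 3 (lastChild): html
After 4 (firstChild): article
After 5 (parentNode): html
After 6 (previousSibling): th
After 7 (parentNode): body
After 8 (lastChild): html
After 9 (firstChild): article

Answer: valid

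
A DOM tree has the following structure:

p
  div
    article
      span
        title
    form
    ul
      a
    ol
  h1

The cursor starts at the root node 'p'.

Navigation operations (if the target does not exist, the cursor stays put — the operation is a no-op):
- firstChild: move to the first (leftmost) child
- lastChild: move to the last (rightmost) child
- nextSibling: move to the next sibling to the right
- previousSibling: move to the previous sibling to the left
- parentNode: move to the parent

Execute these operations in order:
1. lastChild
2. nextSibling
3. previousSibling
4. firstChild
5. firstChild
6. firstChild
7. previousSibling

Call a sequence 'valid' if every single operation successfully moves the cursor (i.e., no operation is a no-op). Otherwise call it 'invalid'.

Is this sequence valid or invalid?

After 1 (lastChild): h1
After 2 (nextSibling): h1 (no-op, stayed)
After 3 (previousSibling): div
After 4 (firstChild): article
After 5 (firstChild): span
After 6 (firstChild): title
After 7 (previousSibling): title (no-op, stayed)

Answer: invalid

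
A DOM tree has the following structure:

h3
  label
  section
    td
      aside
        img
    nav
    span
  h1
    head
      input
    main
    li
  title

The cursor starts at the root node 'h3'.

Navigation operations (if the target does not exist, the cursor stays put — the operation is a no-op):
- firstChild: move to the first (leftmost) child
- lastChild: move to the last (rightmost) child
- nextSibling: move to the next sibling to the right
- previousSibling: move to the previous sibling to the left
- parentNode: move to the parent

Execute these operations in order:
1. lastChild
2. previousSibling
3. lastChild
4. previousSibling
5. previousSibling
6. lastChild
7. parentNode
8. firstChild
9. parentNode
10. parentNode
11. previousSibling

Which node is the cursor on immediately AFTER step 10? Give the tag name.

Answer: h1

Derivation:
After 1 (lastChild): title
After 2 (previousSibling): h1
After 3 (lastChild): li
After 4 (previousSibling): main
After 5 (previousSibling): head
After 6 (lastChild): input
After 7 (parentNode): head
After 8 (firstChild): input
After 9 (parentNode): head
After 10 (parentNode): h1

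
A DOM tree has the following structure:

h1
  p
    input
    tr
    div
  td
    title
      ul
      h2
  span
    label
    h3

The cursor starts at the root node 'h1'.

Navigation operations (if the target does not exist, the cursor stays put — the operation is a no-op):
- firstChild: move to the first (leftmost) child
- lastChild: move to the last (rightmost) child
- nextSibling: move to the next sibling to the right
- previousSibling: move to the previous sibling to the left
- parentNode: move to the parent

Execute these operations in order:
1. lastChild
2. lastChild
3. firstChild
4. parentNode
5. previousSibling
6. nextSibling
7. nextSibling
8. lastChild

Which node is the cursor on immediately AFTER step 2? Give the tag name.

After 1 (lastChild): span
After 2 (lastChild): h3

Answer: h3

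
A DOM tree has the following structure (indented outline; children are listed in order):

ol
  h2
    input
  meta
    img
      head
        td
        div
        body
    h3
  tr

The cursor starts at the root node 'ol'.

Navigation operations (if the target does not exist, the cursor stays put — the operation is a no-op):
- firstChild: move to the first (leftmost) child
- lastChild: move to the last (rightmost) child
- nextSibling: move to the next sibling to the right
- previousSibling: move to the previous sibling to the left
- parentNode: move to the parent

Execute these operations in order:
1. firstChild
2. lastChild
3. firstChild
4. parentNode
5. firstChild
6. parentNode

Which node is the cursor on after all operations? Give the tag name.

Answer: h2

Derivation:
After 1 (firstChild): h2
After 2 (lastChild): input
After 3 (firstChild): input (no-op, stayed)
After 4 (parentNode): h2
After 5 (firstChild): input
After 6 (parentNode): h2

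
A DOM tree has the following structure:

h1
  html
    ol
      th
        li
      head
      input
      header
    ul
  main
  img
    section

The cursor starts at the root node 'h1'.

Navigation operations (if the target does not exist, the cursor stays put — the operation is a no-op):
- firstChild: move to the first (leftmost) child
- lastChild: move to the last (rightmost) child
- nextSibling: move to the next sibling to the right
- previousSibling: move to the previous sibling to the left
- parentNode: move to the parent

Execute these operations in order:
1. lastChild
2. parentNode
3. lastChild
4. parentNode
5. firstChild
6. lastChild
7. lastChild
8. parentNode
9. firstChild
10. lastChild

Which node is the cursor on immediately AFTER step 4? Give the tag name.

Answer: h1

Derivation:
After 1 (lastChild): img
After 2 (parentNode): h1
After 3 (lastChild): img
After 4 (parentNode): h1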